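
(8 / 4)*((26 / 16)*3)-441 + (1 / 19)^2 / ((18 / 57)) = -98323 / 228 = -431.24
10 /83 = 0.12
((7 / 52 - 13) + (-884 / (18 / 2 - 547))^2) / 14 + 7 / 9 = 24496427 / 474109272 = 0.05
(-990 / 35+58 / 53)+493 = 172815 / 371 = 465.81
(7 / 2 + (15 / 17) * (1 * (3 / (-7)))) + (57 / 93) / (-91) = 298783 / 95914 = 3.12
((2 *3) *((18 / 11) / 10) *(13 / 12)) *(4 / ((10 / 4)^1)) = 468 / 275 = 1.70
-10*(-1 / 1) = 10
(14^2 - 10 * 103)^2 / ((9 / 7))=540988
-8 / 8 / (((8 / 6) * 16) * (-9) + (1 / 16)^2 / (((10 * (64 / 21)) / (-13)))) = 163840 / 31457553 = 0.01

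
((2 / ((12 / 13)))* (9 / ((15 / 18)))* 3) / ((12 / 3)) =351 / 20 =17.55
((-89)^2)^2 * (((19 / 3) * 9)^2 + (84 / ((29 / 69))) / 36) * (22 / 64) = 32569560045341 / 464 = 70193017339.10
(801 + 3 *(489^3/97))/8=87717051/194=452149.75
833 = 833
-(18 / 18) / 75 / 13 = -1 / 975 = -0.00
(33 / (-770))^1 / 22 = -3 / 1540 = -0.00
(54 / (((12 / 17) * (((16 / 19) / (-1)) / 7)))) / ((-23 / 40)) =101745 / 92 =1105.92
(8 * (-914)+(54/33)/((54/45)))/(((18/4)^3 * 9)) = -643336/72171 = -8.91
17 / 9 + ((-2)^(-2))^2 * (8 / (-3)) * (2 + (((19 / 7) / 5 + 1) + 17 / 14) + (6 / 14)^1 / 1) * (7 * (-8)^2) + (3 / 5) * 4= -17231 / 45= -382.91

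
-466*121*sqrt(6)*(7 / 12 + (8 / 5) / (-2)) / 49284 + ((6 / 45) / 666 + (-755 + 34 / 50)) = -753.71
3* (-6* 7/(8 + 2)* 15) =-189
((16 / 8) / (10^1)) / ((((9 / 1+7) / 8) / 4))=2 / 5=0.40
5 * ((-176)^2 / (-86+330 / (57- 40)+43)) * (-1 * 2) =5265920 / 401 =13131.97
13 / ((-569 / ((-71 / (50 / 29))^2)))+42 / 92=-1252668569 / 32717500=-38.29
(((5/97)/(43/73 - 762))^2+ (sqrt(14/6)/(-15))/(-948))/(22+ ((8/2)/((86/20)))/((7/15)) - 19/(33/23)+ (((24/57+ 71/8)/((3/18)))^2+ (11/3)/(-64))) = 926487150400/631060540429682484524359+ 19124336 * sqrt(21)/2546813449400085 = 0.00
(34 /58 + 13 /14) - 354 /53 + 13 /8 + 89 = 7355759 /86072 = 85.46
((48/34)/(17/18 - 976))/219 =-144/21780791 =-0.00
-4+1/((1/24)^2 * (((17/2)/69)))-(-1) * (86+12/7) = 566378/119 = 4759.48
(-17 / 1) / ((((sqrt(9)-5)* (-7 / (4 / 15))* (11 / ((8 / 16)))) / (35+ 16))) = -289 / 385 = -0.75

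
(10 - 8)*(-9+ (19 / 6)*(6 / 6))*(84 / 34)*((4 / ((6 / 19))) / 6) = -9310 / 153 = -60.85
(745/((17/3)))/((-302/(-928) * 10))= 103704/2567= 40.40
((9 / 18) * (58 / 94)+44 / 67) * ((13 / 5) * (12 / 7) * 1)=474162 / 110215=4.30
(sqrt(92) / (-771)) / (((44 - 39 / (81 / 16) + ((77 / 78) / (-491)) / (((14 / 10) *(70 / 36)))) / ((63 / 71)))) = -0.00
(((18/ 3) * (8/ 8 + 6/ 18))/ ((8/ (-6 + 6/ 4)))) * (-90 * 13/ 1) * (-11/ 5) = -11583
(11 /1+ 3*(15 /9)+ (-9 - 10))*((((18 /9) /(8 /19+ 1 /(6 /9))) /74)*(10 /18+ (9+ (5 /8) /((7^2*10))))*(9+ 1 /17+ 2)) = -60217669 /13499598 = -4.46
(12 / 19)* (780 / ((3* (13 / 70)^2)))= 1176000 / 247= 4761.13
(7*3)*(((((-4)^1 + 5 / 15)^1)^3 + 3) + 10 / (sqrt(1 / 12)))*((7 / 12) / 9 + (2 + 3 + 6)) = -5228125 / 486 + 41825*sqrt(3) / 9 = -2708.23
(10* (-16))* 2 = -320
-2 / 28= -1 / 14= -0.07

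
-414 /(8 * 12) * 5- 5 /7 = -2495 /112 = -22.28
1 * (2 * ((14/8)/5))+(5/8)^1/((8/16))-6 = -81/20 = -4.05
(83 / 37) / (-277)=-83 / 10249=-0.01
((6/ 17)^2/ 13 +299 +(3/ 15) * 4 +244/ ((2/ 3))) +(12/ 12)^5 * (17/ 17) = 12526018/ 18785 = 666.81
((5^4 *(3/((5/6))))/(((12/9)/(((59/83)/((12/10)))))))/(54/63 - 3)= -466.49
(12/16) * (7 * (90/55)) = 189/22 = 8.59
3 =3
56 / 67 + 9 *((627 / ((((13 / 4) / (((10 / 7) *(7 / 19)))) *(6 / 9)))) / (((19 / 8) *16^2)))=409141 / 132392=3.09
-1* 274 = -274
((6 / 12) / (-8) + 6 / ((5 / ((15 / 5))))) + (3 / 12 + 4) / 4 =23 / 5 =4.60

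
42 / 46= 21 / 23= 0.91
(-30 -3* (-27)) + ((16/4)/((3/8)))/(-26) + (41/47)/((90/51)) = 936371/18330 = 51.08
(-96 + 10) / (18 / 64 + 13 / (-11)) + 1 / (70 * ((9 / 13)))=19075481 / 199710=95.52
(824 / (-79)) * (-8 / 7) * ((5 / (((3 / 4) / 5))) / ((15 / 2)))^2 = 10547200 / 44793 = 235.47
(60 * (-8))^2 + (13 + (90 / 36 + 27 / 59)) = 27189083 / 118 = 230415.96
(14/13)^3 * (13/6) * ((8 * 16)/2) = 87808/507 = 173.19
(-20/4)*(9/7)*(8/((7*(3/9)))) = -1080/49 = -22.04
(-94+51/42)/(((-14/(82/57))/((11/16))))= 195283/29792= 6.55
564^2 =318096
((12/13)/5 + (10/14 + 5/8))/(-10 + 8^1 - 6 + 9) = 5547/3640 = 1.52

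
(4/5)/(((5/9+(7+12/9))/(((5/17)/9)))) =0.00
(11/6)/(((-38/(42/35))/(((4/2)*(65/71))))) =-143/1349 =-0.11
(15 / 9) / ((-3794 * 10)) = -1 / 22764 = -0.00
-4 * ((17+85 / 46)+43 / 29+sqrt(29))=-54242 / 667 - 4 * sqrt(29)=-102.86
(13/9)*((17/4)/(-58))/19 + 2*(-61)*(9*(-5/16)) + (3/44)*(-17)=37307189/109098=341.96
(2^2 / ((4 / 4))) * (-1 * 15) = -60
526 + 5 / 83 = 43663 / 83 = 526.06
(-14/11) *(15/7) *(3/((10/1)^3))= -9/1100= -0.01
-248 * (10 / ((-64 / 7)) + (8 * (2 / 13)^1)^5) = -637334487 / 1485172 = -429.13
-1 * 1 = -1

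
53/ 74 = 0.72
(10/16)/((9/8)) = 5/9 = 0.56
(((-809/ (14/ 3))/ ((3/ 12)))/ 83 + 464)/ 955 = 52946/ 110971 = 0.48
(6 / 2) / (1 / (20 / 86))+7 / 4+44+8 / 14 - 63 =-19241 / 1204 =-15.98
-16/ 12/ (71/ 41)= -164/ 213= -0.77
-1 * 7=-7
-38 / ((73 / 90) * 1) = -46.85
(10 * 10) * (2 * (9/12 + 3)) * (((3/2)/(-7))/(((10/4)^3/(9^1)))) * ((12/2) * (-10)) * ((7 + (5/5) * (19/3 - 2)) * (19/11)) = 8372160/77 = 108729.35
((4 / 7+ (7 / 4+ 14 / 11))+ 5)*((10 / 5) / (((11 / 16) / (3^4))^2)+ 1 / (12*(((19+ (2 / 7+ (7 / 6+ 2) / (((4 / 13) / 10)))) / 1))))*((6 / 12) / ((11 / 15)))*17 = 4655036391593019 / 1683246488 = 2765510.83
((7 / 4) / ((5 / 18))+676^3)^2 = 9542896055402099329 / 100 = 95428960554020993.29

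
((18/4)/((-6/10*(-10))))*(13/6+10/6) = 23/8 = 2.88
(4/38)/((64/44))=11/152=0.07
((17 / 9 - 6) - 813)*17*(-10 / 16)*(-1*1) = -8681.81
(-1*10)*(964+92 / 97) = -9649.48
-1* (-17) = 17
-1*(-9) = 9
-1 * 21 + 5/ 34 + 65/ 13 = -539/ 34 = -15.85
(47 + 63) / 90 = 11 / 9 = 1.22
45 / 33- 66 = -711 / 11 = -64.64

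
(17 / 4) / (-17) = -1 / 4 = -0.25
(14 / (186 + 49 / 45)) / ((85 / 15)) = 0.01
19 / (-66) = -19 / 66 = -0.29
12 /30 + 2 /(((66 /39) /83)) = 5417 /55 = 98.49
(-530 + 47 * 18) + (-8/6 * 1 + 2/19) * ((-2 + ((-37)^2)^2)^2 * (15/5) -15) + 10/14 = -1721111259023117/133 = -12940686158068.55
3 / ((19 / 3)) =9 / 19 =0.47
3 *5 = 15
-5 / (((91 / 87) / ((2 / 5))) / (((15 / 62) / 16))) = -1305 / 45136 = -0.03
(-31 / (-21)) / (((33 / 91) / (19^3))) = 2764177 / 99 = 27920.98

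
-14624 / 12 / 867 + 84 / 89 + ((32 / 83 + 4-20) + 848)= 15984239332 / 19213587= 831.92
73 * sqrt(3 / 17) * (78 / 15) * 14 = 26572 * sqrt(51) / 85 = 2232.49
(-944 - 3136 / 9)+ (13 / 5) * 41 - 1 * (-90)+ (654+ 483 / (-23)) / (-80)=-158941 / 144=-1103.76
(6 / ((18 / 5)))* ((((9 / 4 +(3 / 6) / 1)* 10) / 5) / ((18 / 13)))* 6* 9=357.50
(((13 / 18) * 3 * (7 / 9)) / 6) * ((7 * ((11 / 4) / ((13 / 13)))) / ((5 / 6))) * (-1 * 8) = -7007 / 135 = -51.90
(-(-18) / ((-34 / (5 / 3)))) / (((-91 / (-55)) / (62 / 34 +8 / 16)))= -65175 / 52598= -1.24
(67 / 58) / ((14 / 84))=201 / 29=6.93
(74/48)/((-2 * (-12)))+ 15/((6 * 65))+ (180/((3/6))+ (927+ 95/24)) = 9667465/7488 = 1291.06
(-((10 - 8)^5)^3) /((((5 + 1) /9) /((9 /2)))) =-221184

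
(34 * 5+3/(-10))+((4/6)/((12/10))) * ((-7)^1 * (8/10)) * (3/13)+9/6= 33244/195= 170.48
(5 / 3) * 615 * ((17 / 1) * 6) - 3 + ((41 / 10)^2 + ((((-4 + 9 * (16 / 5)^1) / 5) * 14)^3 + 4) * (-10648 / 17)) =-222723377247427 / 1062500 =-209622002.12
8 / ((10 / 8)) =32 / 5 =6.40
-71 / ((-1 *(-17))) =-71 / 17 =-4.18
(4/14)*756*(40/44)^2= 21600/121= 178.51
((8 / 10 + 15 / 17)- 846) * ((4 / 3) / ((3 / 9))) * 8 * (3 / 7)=-11579.21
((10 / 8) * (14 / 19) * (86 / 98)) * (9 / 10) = 387 / 532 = 0.73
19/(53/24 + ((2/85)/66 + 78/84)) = 994840/164267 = 6.06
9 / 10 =0.90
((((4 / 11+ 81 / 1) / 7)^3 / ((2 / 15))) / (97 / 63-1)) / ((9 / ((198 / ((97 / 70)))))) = 483919228125 / 1396703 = 346472.53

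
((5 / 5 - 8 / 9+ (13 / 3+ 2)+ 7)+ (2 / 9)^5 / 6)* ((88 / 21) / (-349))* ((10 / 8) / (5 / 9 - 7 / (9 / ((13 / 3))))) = 18713035 / 261035946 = 0.07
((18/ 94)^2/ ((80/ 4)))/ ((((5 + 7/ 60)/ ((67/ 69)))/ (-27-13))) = -217080/ 15597749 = -0.01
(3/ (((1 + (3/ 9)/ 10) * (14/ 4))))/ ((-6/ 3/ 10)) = -900/ 217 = -4.15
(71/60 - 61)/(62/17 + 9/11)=-671143/50100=-13.40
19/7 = 2.71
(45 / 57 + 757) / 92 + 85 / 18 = 2216 / 171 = 12.96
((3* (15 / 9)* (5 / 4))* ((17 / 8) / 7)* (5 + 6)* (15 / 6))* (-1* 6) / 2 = -70125 / 448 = -156.53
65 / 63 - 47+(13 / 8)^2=-174697 / 4032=-43.33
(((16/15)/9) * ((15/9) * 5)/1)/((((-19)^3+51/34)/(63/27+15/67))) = -16448/44658783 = -0.00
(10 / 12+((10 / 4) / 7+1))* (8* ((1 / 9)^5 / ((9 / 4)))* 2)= 2944 / 11160261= 0.00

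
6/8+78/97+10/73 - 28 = -745173/28324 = -26.31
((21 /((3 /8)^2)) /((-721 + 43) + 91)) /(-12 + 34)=-224 /19371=-0.01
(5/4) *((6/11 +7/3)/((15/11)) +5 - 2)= 115/18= 6.39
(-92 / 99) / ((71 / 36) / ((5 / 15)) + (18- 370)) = 368 / 137049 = 0.00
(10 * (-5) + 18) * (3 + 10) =-416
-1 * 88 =-88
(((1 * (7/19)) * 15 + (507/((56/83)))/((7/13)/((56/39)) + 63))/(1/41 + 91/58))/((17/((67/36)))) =5417084/4535433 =1.19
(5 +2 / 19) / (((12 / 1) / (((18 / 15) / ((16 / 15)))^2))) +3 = 17211 / 4864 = 3.54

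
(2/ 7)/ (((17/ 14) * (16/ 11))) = 11/ 68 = 0.16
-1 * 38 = -38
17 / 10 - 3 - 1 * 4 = -53 / 10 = -5.30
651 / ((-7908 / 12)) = -651 / 659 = -0.99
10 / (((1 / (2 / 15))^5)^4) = 0.00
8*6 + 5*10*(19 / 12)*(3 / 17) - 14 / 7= 2039 / 34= 59.97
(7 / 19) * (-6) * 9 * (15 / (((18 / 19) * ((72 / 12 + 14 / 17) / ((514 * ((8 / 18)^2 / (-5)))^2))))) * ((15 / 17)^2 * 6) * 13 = -15386775040 / 13311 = -1155944.33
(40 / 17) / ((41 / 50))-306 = -211282 / 697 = -303.13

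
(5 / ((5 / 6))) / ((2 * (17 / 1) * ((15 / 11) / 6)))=66 / 85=0.78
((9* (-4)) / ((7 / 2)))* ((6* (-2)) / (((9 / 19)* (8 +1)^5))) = 608 / 137781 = 0.00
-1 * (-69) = 69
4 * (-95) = -380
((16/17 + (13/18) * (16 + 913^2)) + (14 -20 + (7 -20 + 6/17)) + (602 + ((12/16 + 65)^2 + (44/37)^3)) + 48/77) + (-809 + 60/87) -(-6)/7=606135.82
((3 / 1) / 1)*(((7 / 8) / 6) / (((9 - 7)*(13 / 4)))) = 7 / 104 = 0.07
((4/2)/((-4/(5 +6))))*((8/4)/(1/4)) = -44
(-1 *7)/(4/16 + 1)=-5.60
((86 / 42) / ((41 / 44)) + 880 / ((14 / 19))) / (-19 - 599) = -515086 / 266049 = -1.94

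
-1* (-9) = 9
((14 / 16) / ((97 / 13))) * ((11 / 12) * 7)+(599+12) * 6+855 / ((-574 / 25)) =9700035313 / 2672544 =3629.51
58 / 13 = 4.46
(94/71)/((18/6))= 94/213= 0.44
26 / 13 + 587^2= 344571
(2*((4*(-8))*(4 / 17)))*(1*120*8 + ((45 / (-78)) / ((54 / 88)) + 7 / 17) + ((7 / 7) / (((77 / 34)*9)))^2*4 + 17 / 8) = -26127386693024 / 1804295493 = -14480.66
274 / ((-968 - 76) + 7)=-274 / 1037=-0.26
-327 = -327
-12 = -12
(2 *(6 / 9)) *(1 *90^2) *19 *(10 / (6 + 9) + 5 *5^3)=128386800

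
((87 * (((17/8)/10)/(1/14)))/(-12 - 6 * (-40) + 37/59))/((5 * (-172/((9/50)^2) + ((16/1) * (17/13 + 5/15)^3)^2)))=-18061711725213/24655733433180800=-0.00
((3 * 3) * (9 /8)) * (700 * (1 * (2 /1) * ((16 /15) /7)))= 2160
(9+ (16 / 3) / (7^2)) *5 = 6695 / 147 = 45.54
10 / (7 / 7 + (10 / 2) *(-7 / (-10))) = 20 / 9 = 2.22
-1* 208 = -208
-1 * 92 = -92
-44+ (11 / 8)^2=-2695 / 64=-42.11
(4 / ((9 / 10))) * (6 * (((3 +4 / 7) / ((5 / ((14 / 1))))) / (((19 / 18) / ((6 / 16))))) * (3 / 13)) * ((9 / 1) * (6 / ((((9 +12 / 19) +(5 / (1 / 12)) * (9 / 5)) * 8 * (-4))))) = -1215 / 3874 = -0.31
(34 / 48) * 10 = 85 / 12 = 7.08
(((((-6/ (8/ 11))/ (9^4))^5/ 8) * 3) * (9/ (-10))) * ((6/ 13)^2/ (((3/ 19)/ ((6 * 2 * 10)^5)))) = 15299845000/ 429575324987601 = 0.00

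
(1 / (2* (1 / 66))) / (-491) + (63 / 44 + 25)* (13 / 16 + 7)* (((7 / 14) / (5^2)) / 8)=2483453 / 5530624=0.45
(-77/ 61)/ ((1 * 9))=-77/ 549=-0.14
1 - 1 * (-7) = 8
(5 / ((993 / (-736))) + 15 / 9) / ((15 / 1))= -45 / 331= -0.14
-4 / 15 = -0.27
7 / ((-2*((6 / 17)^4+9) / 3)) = -584647 / 501990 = -1.16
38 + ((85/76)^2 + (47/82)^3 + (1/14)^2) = 39.44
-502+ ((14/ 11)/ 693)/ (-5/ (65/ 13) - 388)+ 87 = -175802717/ 423621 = -415.00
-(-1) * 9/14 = 9/14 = 0.64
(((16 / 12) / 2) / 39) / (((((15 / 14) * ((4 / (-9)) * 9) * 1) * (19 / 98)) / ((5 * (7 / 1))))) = -4802 / 6669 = -0.72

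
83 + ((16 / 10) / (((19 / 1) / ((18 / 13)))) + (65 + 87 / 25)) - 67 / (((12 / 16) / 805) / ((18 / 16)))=-997273657 / 12350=-80750.90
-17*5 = -85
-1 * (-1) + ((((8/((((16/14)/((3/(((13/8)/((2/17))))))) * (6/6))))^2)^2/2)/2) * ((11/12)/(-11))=2119911889/2385443281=0.89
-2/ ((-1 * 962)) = 1/ 481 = 0.00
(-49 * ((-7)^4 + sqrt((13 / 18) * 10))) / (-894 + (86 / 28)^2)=9604 * sqrt(65) / 520125 + 23059204 / 173375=133.15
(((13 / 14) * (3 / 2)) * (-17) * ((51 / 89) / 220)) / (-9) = 3757 / 548240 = 0.01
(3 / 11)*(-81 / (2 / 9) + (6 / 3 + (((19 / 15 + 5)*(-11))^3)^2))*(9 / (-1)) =-2444292790136493707 / 9281250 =-263358145738.61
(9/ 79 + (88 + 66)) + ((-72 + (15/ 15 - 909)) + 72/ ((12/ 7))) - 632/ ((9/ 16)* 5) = -1008.60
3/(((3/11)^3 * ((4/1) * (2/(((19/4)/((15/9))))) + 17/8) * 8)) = 3.75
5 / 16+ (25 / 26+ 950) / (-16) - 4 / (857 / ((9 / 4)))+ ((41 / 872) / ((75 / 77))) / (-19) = -3274649372723 / 55375226400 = -59.14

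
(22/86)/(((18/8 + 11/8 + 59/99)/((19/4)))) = 41382/143749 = 0.29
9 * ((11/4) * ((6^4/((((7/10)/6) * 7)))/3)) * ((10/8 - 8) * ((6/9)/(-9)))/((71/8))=737.59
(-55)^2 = 3025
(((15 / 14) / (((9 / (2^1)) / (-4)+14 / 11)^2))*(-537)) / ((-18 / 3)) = 5198160 / 1183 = 4394.05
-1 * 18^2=-324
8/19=0.42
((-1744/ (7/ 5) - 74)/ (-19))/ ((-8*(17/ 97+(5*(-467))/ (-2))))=-448043/ 60256714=-0.01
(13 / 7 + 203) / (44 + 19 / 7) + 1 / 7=3455 / 763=4.53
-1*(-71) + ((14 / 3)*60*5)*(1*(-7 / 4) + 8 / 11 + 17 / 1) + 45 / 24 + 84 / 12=1975429 / 88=22448.06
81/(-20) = -4.05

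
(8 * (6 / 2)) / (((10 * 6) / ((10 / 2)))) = 2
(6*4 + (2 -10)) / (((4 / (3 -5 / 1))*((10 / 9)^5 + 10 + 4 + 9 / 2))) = -944784 / 2384813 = -0.40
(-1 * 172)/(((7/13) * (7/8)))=-17888/49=-365.06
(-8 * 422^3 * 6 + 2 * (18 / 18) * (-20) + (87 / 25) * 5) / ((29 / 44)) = -793599295852 / 145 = -5473098592.08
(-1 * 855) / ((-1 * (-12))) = -71.25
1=1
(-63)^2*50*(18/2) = 1786050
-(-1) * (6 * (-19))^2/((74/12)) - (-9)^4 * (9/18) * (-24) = 2991060/37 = 80839.46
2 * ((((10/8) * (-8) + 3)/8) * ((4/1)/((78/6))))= -7/13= -0.54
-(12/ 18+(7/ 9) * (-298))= 2080/ 9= 231.11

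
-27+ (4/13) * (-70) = -631/13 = -48.54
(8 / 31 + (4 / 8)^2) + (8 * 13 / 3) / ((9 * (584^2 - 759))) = 578858093 / 1139314356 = 0.51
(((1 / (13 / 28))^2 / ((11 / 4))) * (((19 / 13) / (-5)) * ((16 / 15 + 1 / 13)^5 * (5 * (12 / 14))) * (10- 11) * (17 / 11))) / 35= 22800102909668992 / 124921512445640625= 0.18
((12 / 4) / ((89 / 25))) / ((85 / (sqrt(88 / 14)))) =30* sqrt(77) / 10591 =0.02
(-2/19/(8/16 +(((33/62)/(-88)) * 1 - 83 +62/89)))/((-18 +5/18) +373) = 1589184/438802549475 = 0.00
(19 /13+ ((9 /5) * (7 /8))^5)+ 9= 26828075059 /1331200000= 20.15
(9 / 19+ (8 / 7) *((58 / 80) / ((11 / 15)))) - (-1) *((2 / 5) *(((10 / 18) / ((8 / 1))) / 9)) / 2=1.61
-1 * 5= -5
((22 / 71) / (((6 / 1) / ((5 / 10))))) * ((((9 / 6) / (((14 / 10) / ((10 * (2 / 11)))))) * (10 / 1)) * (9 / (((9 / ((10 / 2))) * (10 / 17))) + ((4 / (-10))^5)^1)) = 4.27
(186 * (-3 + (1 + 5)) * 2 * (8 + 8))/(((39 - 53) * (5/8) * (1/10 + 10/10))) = -142848/77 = -1855.17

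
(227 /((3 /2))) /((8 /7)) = 1589 /12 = 132.42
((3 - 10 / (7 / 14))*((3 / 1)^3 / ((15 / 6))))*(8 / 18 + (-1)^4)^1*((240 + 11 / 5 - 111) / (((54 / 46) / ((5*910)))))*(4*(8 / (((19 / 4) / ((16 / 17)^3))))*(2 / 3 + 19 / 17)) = -3406337857814528 / 2520369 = -1351523470.50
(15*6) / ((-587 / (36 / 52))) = -810 / 7631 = -0.11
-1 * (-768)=768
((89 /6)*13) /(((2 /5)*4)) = 5785 /48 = 120.52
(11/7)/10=11/70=0.16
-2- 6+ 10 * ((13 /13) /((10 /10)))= 2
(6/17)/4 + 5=173/34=5.09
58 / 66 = 29 / 33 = 0.88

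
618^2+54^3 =539388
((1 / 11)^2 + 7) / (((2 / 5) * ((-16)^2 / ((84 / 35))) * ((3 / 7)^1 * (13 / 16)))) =0.47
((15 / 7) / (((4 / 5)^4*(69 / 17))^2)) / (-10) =-112890625 / 1456078848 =-0.08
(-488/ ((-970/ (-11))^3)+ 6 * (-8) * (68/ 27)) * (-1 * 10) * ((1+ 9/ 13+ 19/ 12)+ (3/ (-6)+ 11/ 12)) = 4463.62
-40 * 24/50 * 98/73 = -9408/365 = -25.78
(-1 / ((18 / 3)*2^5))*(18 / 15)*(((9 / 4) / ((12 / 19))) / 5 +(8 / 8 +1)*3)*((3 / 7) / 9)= -179 / 89600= -0.00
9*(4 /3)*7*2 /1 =168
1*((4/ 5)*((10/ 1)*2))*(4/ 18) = 32/ 9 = 3.56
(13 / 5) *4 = 52 / 5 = 10.40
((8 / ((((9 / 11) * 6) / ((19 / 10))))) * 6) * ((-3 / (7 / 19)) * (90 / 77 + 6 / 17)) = -958816 / 4165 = -230.21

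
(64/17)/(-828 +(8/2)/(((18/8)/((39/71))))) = -3408/748663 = -0.00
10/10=1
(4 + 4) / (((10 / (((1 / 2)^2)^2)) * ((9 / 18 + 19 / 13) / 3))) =13 / 170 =0.08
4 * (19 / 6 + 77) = 962 / 3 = 320.67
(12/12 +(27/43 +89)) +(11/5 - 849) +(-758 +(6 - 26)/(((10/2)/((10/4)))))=-327697/215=-1524.17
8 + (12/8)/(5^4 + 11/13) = 43405/5424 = 8.00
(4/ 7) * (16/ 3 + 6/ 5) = 3.73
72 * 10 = 720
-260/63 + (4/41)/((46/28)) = -4.07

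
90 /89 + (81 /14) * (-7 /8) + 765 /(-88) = -199629 /15664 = -12.74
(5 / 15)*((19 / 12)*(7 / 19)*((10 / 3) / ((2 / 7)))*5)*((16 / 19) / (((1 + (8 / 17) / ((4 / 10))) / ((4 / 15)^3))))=213248 / 2562435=0.08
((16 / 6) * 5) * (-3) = -40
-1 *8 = -8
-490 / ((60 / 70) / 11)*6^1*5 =-188650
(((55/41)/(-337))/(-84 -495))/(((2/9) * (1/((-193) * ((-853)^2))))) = -120055485/27634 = -4344.48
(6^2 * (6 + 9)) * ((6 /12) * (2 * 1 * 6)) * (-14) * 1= -45360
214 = 214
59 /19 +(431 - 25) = 7773 /19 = 409.11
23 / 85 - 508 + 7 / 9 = -506.95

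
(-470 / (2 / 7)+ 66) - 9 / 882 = -154743 / 98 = -1579.01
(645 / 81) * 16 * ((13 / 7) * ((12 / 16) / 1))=11180 / 63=177.46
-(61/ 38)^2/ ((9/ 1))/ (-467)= 3721/ 6069132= 0.00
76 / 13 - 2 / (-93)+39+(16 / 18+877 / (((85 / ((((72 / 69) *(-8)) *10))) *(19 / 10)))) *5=-59744163005 / 26944983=-2217.26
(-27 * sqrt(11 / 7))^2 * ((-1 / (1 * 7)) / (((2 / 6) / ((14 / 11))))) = -4374 / 7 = -624.86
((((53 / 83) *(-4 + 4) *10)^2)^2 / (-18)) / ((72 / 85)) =0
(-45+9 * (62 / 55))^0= 1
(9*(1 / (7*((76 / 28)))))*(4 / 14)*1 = 18 / 133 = 0.14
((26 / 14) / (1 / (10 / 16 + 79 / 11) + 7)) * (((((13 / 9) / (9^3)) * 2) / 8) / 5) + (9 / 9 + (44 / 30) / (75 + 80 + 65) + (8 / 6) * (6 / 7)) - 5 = -3052757959 / 1070973900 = -2.85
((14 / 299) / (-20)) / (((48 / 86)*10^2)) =-0.00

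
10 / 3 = 3.33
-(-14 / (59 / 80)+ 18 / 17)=17978 / 1003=17.92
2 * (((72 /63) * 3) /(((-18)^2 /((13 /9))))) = 0.03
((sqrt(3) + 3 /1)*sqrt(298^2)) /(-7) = -894 /7- 298*sqrt(3) /7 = -201.45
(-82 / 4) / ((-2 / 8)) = 82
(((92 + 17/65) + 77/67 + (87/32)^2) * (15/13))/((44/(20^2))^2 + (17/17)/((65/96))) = 842869295625/10790533312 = 78.11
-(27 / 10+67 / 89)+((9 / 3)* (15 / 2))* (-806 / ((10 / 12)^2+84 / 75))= -14531153209 / 1453370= -9998.25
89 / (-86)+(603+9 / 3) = 52027 / 86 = 604.97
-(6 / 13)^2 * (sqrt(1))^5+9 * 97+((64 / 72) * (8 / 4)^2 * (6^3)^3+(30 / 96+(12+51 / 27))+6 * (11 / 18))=872024554469 / 24336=35832698.66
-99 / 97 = -1.02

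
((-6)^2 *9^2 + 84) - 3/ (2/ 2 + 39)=119997/ 40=2999.92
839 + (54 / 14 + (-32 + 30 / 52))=147681 / 182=811.43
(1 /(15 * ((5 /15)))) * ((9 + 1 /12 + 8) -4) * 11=1727 /60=28.78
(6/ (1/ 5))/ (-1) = -30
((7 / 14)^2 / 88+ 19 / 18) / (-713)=-3353 / 2258784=-0.00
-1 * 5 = -5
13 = 13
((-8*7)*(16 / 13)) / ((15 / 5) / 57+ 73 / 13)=-304 / 25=-12.16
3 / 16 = 0.19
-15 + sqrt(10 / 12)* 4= -11.35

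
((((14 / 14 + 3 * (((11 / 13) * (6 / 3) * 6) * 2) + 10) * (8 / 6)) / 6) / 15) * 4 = 1496 / 351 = 4.26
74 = 74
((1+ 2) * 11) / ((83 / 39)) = 1287 / 83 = 15.51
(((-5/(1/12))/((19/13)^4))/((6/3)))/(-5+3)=428415/130321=3.29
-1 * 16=-16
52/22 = 26/11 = 2.36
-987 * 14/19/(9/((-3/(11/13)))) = 59878/209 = 286.50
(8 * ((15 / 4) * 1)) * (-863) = -25890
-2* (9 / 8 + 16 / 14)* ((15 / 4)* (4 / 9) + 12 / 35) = -26797 / 2940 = -9.11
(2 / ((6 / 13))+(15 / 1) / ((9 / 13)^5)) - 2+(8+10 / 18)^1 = 2070791 / 19683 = 105.21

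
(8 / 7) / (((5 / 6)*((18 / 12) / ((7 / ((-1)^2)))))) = 32 / 5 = 6.40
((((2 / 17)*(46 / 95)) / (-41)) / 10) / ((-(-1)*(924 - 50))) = -1 / 6290425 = -0.00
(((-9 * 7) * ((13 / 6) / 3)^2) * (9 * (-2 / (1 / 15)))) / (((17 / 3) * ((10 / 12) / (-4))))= -127764 / 17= -7515.53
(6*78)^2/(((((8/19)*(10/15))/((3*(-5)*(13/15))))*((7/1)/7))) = -10143549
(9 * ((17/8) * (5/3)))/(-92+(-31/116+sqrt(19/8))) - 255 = -3440323335/13473206 - 12615 * sqrt(38)/13473206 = -255.35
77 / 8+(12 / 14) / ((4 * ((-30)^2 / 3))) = 3369 / 350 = 9.63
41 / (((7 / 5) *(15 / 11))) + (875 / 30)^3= 37548097 / 1512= 24833.40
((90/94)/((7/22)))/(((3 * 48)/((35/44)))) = 25/1504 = 0.02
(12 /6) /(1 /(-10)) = -20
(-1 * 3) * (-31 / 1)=93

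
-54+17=-37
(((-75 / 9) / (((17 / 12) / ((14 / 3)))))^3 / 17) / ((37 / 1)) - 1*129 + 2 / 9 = -13488893129 / 83437479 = -161.66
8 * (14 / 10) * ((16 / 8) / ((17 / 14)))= 1568 / 85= 18.45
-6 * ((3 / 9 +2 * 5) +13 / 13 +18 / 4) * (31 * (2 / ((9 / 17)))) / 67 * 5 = -500650 / 603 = -830.27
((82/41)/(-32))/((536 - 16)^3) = -1/2249728000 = -0.00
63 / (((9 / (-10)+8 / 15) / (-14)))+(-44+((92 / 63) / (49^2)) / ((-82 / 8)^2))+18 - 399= 5539339565047 / 2797004133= 1980.45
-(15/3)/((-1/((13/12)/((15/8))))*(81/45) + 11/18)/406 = 585/118958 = 0.00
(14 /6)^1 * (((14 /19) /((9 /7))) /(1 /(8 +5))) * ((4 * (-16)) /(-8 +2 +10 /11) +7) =174538 /513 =340.23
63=63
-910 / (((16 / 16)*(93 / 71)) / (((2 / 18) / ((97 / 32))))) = -2067520 / 81189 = -25.47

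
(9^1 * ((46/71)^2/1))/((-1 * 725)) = -19044/3654725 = -0.01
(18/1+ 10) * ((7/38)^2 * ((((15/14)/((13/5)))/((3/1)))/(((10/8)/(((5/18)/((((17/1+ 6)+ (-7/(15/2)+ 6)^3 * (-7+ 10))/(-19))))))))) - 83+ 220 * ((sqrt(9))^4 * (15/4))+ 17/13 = 7663346097922/114818197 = 66743.31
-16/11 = -1.45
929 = 929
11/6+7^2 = 305/6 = 50.83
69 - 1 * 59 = 10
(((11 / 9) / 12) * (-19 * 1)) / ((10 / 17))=-3553 / 1080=-3.29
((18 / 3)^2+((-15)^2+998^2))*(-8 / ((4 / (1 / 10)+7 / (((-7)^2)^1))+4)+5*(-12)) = -18526543940 / 309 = -59956452.88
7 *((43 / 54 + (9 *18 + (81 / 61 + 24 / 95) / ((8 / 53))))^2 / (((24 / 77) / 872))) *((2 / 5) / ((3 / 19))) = 2763515581787152993031 / 1855424556000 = 1489424925.88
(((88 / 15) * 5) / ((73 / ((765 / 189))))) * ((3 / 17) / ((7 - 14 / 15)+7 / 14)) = 4400 / 100667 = 0.04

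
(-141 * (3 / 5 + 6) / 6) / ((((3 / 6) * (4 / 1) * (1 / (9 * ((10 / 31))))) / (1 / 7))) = -13959 / 434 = -32.16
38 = 38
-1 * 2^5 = -32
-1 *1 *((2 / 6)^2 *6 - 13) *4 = 148 / 3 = 49.33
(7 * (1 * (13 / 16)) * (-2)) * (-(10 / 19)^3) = 11375 / 6859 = 1.66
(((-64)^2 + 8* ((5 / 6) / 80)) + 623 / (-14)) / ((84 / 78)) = 632047 / 168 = 3762.18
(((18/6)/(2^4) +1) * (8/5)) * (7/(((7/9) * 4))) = 171/40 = 4.28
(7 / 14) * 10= 5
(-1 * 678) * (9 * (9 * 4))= -219672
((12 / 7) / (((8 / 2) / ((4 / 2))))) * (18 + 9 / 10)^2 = 15309 / 50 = 306.18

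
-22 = -22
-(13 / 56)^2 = -169 / 3136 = -0.05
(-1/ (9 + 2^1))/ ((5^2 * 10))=-1/ 2750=-0.00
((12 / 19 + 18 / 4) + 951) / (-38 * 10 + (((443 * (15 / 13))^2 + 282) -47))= 6140277 / 1676997760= 0.00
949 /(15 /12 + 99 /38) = 72124 /293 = 246.16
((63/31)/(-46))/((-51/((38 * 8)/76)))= 42/12121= 0.00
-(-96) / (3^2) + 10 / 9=106 / 9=11.78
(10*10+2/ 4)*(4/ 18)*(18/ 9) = 134/ 3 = 44.67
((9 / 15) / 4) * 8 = 6 / 5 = 1.20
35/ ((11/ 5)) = 175/ 11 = 15.91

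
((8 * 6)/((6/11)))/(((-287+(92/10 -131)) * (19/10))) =-1100/9709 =-0.11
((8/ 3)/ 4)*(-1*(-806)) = 1612/ 3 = 537.33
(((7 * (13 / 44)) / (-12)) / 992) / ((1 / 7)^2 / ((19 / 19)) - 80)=4459 / 2052678144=0.00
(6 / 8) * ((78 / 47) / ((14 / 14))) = 117 / 94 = 1.24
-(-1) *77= 77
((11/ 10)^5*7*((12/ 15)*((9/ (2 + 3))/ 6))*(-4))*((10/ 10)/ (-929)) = 3382071/ 290312500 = 0.01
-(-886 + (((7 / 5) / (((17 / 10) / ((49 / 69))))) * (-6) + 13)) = 342715 / 391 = 876.51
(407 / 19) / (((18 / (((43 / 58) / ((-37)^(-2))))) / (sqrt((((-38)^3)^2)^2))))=949192505152496 / 261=3636752893304.58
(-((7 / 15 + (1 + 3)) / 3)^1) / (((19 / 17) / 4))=-4556 / 855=-5.33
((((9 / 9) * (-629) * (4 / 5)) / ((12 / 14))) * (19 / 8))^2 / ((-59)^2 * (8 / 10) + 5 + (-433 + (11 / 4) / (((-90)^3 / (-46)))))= 2834389927845 / 3436214653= 824.86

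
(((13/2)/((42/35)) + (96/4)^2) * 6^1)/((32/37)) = 258149/64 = 4033.58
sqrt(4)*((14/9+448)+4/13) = 105268/117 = 899.73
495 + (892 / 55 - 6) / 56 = 762581 / 1540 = 495.18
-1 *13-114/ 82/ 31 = -16580/ 1271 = -13.04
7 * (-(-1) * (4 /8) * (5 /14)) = 5 /4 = 1.25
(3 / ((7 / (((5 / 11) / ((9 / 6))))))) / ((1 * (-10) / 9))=-9 / 77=-0.12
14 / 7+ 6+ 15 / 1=23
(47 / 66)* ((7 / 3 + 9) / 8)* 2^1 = 799 / 396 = 2.02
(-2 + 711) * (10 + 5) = 10635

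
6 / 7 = 0.86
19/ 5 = 3.80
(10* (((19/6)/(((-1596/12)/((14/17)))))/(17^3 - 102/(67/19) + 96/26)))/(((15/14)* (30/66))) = -268268/3256792425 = -0.00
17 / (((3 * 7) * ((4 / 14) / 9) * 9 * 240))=17 / 1440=0.01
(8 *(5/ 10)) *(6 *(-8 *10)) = -1920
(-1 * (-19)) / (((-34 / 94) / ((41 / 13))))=-36613 / 221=-165.67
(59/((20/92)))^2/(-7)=-1841449/175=-10522.57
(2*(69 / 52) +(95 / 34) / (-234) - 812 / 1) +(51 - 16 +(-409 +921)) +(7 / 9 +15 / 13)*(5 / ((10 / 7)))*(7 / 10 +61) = 2052331 / 13260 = 154.78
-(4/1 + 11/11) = -5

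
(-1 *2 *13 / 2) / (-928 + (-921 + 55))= 1 / 138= 0.01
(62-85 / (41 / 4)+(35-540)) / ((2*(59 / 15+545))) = -277545 / 675188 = -0.41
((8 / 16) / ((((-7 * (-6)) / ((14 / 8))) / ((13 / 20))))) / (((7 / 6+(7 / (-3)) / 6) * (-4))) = -39 / 8960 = -0.00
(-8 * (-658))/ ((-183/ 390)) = -684320/ 61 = -11218.36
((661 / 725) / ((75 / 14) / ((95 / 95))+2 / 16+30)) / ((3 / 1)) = 37016 / 4321725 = 0.01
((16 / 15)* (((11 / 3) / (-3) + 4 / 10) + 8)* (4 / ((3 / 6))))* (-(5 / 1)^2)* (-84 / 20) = 289408 / 45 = 6431.29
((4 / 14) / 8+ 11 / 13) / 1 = 321 / 364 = 0.88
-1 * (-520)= 520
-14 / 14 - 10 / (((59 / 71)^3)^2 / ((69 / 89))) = -92143263399539 / 3754067494049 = -24.54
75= 75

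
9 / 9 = 1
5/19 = 0.26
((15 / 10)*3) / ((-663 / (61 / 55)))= -183 / 24310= -0.01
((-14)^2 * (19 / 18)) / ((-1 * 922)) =-931 / 4149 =-0.22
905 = 905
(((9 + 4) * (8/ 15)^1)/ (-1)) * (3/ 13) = -8/ 5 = -1.60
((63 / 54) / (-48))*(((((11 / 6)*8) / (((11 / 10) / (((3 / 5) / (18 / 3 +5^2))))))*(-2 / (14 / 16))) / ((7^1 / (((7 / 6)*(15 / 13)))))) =10 / 3627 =0.00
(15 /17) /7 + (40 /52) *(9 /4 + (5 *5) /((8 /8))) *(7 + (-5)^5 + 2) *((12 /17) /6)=-11887345 /1547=-7684.13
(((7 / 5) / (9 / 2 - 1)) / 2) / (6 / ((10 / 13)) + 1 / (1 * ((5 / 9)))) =1 / 48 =0.02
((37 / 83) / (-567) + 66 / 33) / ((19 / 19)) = 94085 / 47061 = 2.00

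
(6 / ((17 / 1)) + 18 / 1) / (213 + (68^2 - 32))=312 / 81685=0.00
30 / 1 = 30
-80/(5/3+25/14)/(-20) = 168/145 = 1.16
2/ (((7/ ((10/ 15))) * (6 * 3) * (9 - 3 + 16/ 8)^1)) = 1/ 756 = 0.00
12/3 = 4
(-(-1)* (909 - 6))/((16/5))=4515/16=282.19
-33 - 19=-52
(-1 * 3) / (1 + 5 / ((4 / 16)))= -1 / 7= -0.14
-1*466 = -466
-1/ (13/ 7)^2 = -49/ 169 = -0.29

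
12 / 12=1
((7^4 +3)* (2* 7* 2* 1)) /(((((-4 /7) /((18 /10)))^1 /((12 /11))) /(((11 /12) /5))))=-1060164 /25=-42406.56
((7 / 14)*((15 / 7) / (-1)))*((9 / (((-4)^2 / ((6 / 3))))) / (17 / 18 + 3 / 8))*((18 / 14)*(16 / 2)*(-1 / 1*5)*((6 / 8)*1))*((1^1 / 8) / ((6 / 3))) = 2.20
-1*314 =-314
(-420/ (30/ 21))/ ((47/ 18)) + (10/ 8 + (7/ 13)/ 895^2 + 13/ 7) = -1500424750063/ 13703935700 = -109.49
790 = 790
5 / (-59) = -5 / 59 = -0.08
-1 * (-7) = 7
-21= -21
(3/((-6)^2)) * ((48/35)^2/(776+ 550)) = 32/270725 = 0.00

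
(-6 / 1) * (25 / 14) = -75 / 7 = -10.71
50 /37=1.35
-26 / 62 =-13 / 31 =-0.42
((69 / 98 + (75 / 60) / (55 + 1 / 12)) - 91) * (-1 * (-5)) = -29238595 / 64778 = -451.37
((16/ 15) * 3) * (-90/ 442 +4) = 12.15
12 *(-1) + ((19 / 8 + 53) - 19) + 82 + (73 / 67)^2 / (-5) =19058063 / 179560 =106.14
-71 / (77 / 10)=-9.22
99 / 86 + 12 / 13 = 2319 / 1118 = 2.07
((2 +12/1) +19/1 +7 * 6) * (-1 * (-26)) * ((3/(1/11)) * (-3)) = -193050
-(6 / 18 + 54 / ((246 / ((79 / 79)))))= -68 / 123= -0.55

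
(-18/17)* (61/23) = -1098/391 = -2.81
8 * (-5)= -40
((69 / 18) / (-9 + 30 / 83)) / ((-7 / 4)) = 3818 / 15057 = 0.25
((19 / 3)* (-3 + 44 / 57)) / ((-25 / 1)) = 127 / 225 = 0.56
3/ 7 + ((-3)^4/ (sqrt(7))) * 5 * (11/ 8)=3/ 7 + 4455 * sqrt(7)/ 56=210.91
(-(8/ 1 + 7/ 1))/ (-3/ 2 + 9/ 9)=30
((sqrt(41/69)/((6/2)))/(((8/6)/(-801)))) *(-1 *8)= 534 *sqrt(2829)/23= 1234.89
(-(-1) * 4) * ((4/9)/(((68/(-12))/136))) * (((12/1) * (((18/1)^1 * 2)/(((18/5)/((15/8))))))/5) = -1920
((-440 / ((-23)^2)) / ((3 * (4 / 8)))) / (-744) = 110 / 147591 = 0.00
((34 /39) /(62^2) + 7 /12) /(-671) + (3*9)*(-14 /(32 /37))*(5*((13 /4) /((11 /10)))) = -5195947776655 /804749088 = -6456.61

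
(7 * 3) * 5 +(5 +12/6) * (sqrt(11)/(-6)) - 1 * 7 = 98 - 7 * sqrt(11)/6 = 94.13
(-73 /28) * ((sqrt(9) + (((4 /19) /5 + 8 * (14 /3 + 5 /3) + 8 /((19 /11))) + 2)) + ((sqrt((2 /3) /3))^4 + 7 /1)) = -9463793 /53865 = -175.69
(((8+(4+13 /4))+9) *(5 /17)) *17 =485 /4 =121.25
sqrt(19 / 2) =sqrt(38) / 2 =3.08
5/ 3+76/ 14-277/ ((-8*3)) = 3131/ 168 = 18.64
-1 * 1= -1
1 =1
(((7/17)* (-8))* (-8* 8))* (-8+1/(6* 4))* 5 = -427840/51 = -8389.02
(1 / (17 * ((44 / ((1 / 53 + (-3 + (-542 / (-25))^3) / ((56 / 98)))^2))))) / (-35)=-3487295137218753177529 / 287264140625000000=-12139.68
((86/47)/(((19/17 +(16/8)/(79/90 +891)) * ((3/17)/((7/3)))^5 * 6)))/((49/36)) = 114304663043494756/1413712520271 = 80854.25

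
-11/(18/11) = -121/18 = -6.72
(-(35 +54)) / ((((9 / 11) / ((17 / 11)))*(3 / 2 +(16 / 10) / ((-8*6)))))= -7565 / 66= -114.62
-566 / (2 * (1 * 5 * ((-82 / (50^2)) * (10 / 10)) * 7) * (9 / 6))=164.34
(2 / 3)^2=4 / 9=0.44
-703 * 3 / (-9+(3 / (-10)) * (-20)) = 703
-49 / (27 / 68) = -3332 / 27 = -123.41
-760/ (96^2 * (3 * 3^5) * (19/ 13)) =-65/ 839808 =-0.00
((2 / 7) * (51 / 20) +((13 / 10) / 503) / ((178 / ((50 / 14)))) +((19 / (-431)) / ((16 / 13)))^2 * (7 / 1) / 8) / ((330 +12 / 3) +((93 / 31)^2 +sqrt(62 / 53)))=1129676528895992231 / 530972807177678284800-434992887522523 * sqrt(3286) / 3716809650243747993600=0.00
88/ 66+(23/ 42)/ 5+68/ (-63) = 229/ 630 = 0.36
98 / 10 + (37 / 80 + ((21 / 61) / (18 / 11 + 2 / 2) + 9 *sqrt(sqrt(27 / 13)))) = 1470829 / 141520 + 9 *39^(3 / 4) / 13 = 21.20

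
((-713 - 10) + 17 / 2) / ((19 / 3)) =-4287 / 38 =-112.82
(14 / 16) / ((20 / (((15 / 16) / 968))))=21 / 495616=0.00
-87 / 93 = -29 / 31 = -0.94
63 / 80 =0.79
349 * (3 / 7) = 1047 / 7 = 149.57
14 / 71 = 0.20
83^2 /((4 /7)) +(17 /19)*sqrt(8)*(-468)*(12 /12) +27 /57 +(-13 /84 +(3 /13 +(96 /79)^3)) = 61674578190331 /5114786586 - 15912*sqrt(2) /19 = 10873.73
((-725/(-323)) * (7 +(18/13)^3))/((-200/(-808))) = 62127019/709631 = 87.55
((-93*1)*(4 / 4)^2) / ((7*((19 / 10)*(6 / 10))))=-1550 / 133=-11.65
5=5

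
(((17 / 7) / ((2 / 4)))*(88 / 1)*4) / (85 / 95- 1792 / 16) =-227392 / 14777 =-15.39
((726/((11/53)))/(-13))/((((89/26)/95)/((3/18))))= -110770/89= -1244.61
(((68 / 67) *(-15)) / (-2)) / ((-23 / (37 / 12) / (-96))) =150960 / 1541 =97.96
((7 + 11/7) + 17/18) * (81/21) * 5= 17985/98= 183.52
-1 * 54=-54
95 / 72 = 1.32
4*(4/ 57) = 0.28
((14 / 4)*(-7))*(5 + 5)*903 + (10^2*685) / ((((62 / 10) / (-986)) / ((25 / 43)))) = -6554787.14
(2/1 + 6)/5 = 8/5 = 1.60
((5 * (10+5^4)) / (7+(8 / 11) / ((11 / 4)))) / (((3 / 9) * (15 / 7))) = 537845 / 879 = 611.88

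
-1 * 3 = -3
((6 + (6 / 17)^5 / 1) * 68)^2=166768.02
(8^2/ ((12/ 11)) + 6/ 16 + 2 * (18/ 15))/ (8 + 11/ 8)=6.55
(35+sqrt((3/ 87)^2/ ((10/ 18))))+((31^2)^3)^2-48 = 3 * sqrt(5)/ 145+787662783788549748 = 787662783788549748.05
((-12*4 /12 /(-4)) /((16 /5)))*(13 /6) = 65 /96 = 0.68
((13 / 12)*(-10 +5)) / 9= -65 / 108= -0.60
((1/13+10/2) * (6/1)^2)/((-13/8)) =-19008/169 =-112.47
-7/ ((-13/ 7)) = 3.77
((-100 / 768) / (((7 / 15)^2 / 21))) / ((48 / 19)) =-35625 / 7168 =-4.97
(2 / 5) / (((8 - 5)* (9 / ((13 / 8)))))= 13 / 540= 0.02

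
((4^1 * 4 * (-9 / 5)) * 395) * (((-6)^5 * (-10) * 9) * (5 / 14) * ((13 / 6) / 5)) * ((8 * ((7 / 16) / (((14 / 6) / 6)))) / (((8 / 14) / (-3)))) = 58217590080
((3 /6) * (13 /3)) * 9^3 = 3159 /2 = 1579.50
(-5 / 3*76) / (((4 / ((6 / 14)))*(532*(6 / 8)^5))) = -1280 / 11907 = -0.11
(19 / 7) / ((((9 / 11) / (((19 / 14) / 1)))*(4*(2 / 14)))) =3971 / 504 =7.88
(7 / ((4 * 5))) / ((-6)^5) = -0.00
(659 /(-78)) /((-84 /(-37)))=-24383 /6552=-3.72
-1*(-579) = 579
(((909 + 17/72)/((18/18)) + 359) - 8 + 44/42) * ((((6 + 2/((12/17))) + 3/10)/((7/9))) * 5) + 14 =87105583/1176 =74069.37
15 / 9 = 5 / 3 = 1.67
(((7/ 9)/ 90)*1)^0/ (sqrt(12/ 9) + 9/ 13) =-351/ 433 + 338*sqrt(3)/ 433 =0.54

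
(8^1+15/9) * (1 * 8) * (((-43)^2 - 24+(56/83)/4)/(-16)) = -4393181/498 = -8821.65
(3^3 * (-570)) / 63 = -244.29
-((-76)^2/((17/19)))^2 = -12043745536/289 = -41673859.99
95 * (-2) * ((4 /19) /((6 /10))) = -200 /3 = -66.67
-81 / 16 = -5.06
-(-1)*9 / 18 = 0.50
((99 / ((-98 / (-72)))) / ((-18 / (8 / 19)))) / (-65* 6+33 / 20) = 3520 / 803453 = 0.00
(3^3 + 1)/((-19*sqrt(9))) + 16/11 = 604/627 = 0.96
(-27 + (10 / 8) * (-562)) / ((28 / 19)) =-27721 / 56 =-495.02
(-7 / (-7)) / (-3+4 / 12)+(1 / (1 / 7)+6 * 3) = 197 / 8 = 24.62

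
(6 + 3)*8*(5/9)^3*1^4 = 1000/81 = 12.35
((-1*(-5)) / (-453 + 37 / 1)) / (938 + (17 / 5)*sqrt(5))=-11725 / 914977648 + 85*sqrt(5) / 1829955296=-0.00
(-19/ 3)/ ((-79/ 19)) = 361/ 237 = 1.52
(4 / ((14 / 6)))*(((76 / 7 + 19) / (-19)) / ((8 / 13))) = -429 / 98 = -4.38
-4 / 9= -0.44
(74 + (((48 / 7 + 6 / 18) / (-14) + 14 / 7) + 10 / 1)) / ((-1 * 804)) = -25133 / 236376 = -0.11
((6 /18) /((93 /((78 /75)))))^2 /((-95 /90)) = -1352 /102706875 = -0.00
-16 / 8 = -2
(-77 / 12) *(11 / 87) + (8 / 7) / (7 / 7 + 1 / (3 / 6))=-3145 / 7308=-0.43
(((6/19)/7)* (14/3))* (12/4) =12/19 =0.63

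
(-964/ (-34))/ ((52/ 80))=9640/ 221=43.62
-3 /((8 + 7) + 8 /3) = -9 /53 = -0.17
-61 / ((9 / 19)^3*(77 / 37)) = -275.79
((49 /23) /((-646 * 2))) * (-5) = 245 /29716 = 0.01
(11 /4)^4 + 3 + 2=15921 /256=62.19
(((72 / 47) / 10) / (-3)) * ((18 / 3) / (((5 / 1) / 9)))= -0.55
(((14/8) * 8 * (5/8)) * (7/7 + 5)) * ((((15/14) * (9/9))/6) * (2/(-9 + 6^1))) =-25/4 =-6.25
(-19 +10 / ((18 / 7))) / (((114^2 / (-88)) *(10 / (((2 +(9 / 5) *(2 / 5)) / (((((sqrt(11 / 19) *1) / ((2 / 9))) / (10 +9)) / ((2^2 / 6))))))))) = 36992 *sqrt(209) / 5194125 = 0.10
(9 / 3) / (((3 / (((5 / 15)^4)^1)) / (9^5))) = 729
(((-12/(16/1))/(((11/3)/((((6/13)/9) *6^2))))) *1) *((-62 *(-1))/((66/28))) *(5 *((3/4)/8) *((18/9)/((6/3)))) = -29295/6292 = -4.66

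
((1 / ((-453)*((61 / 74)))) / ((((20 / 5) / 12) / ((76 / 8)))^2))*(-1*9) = 360639 / 18422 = 19.58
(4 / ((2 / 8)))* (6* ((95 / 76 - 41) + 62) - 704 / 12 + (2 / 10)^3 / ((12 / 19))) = 149692 / 125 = 1197.54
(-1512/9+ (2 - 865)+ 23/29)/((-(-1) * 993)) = -29876/28797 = -1.04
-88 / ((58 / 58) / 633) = -55704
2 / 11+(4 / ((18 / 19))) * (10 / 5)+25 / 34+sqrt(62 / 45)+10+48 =sqrt(310) / 15+226739 / 3366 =68.54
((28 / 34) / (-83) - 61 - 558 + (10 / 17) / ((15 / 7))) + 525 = -396782 / 4233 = -93.74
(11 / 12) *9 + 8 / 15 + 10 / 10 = 587 / 60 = 9.78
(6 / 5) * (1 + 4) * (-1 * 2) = -12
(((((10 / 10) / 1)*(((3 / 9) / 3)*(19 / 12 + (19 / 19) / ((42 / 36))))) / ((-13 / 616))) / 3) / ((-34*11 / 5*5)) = 0.01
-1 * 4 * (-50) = 200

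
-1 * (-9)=9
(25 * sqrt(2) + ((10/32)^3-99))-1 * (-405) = 25 * sqrt(2) + 1253501/4096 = 341.39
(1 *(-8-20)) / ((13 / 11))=-308 / 13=-23.69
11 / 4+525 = 2111 / 4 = 527.75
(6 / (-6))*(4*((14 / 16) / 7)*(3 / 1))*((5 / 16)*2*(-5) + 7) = -93 / 16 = -5.81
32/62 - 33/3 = -325/31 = -10.48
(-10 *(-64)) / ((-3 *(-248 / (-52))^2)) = -9.38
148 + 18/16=1193/8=149.12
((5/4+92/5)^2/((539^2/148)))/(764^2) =5714613/16957594561600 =0.00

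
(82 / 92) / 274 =41 / 12604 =0.00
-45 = -45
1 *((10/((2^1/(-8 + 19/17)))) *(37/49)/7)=-21645/5831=-3.71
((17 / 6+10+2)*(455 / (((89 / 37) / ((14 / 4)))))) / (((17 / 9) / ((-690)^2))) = 42079503375 / 17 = 2475264904.41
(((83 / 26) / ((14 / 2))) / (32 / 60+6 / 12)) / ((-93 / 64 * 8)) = -3320 / 87451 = -0.04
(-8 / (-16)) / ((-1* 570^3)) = -1 / 370386000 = -0.00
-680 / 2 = -340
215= 215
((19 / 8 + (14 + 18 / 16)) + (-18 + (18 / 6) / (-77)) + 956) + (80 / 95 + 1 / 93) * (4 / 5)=1300919047 / 1360590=956.14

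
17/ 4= 4.25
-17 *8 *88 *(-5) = 59840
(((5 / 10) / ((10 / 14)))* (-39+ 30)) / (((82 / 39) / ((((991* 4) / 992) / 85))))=-2434887 / 17285600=-0.14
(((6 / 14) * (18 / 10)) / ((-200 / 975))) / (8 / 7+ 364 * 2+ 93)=-1053 / 230200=-0.00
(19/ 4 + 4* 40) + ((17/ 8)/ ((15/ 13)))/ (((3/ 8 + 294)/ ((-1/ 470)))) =5470605683/ 33205500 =164.75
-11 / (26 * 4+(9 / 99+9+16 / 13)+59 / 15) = -23595 / 253657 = -0.09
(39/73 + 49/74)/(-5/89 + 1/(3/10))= 1725621/4726750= 0.37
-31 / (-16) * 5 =155 / 16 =9.69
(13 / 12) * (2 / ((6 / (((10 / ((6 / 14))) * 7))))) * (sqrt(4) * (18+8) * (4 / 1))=331240 / 27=12268.15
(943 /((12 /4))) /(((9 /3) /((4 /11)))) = 3772 /99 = 38.10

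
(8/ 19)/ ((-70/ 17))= -68/ 665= -0.10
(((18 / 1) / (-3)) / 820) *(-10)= 3 / 41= 0.07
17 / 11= 1.55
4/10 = 2/5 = 0.40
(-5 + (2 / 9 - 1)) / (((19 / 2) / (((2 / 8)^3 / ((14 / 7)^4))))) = -13 / 21888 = -0.00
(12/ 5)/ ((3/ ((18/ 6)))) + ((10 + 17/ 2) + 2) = 229/ 10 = 22.90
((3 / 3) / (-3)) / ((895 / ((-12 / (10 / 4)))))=8 / 4475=0.00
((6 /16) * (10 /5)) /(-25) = -3 /100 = -0.03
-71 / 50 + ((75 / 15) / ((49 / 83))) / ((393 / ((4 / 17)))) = -23160199 / 16368450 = -1.41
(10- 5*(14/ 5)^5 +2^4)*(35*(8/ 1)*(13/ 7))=-433949.57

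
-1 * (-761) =761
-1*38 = -38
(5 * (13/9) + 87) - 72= 200/9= 22.22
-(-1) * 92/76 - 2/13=261/247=1.06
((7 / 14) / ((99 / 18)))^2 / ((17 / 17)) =1 / 121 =0.01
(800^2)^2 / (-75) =-16384000000 / 3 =-5461333333.33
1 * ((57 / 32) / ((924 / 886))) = 8417 / 4928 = 1.71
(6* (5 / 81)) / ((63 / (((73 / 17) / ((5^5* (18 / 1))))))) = 73 / 162658125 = 0.00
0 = 0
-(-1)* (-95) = -95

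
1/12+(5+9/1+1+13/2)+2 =283/12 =23.58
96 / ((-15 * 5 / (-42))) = 1344 / 25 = 53.76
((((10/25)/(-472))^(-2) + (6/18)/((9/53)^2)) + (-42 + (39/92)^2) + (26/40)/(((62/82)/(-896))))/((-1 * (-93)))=443637123425441/29648080080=14963.44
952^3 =862801408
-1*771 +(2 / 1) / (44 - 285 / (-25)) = -213557 / 277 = -770.96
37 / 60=0.62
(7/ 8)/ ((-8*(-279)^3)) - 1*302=-419758526585/ 1389928896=-302.00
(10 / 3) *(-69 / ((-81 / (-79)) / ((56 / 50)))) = -101752 / 405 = -251.24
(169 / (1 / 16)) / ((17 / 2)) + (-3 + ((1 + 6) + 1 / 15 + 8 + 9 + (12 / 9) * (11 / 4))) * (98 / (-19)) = 923194 / 4845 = 190.55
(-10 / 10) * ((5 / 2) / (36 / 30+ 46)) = -25 / 472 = -0.05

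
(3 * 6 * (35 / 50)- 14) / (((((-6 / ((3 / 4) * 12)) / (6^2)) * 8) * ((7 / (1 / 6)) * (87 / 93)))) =279 / 1160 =0.24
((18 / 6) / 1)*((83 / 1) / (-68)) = -249 / 68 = -3.66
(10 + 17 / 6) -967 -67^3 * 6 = -10833193 / 6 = -1805532.17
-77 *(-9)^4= -505197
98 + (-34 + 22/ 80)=2571/ 40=64.28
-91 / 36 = -2.53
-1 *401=-401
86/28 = 43/14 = 3.07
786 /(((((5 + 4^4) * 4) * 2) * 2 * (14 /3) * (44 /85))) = 11135 /142912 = 0.08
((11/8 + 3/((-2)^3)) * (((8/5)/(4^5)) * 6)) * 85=51/64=0.80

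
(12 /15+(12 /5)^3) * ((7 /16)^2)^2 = 1097257 /2048000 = 0.54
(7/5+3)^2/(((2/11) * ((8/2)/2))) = 1331/25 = 53.24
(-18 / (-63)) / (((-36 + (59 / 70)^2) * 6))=-0.00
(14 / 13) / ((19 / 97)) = 1358 / 247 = 5.50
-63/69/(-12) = 7/92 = 0.08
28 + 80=108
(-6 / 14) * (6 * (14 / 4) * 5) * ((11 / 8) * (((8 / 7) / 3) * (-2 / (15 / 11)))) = 242 / 7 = 34.57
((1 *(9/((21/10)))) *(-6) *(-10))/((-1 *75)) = -24/7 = -3.43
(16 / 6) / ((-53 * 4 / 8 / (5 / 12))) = -20 / 477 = -0.04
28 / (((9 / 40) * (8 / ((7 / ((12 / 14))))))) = 127.04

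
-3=-3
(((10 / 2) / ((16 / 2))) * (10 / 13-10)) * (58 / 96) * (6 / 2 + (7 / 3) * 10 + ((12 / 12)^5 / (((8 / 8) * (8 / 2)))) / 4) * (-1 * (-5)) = -4592875 / 9984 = -460.02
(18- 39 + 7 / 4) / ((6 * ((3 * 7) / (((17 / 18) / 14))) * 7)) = -187 / 127008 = -0.00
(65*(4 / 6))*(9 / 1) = 390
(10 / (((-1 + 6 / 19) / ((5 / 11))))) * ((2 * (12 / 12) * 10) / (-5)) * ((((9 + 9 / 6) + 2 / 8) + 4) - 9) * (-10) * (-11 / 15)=43700 / 39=1120.51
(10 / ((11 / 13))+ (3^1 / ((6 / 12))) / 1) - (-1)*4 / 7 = 1416 / 77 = 18.39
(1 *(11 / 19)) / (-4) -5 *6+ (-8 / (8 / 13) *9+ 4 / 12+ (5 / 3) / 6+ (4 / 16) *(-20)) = -103649 / 684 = -151.53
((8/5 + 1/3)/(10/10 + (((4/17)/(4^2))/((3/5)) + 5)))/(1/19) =37468/6145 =6.10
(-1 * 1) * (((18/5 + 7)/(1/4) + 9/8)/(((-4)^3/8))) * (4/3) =1741/240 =7.25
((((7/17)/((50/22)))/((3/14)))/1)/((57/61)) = 65758/72675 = 0.90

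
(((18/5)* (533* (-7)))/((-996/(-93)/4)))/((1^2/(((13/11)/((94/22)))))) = -27064674/19505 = -1387.58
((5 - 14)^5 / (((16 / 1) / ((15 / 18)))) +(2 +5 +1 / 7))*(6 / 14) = -1315.00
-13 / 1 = -13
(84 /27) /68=7 /153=0.05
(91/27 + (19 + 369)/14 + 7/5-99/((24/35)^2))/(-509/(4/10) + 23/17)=183076451/1306942560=0.14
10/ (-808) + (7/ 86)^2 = -1074/ 186749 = -0.01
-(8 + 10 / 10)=-9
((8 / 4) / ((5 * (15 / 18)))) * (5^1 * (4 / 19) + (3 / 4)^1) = 411 / 475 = 0.87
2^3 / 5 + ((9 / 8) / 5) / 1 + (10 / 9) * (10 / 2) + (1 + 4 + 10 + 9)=11297 / 360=31.38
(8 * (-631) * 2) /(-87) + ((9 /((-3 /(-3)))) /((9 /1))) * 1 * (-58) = 5050 /87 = 58.05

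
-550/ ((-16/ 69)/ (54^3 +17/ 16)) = 47806392975/ 128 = 373487445.12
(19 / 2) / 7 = 19 / 14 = 1.36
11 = 11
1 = 1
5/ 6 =0.83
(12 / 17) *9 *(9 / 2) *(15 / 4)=3645 / 34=107.21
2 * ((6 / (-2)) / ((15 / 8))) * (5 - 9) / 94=32 / 235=0.14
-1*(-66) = 66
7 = 7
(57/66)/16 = 19/352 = 0.05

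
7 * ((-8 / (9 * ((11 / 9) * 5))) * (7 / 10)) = -196 / 275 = -0.71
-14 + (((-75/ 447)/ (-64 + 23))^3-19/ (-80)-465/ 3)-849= -18562941985524209/ 18238972242320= -1017.76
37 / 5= 7.40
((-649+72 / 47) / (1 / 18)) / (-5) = 547758 / 235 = 2330.89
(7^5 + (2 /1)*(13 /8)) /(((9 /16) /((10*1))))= 2689640 /9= 298848.89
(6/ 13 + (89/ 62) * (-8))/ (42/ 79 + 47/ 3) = -1052754/ 1547117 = -0.68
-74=-74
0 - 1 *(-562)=562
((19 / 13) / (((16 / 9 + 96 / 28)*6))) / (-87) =-133 / 247312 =-0.00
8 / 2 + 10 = 14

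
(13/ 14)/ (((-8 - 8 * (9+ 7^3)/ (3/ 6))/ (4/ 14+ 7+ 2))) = -169/ 110544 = -0.00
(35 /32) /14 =5 /64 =0.08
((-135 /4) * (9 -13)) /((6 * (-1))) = -45 /2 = -22.50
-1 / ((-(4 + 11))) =1 / 15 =0.07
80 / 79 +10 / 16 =1035 / 632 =1.64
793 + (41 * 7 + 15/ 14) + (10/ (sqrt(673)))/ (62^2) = 5 * sqrt(673)/ 1293506 + 15135/ 14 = 1081.07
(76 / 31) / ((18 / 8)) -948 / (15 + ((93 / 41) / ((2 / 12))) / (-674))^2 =-1040859914819 / 332002750464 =-3.14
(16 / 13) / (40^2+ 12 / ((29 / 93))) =116 / 154427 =0.00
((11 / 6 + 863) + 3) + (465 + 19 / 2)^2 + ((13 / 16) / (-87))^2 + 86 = 226104.08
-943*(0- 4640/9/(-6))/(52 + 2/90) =-1557.57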